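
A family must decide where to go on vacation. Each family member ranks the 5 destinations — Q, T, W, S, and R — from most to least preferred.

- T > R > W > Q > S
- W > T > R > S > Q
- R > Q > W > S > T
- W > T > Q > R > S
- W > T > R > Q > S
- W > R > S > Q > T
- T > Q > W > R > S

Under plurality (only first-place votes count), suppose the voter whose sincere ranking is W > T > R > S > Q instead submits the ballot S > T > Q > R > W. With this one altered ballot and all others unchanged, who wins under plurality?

W

First-place totals with the altered ballot: Q 0, T 2, W 3, S 1, R 1.
The winner is unchanged: still W.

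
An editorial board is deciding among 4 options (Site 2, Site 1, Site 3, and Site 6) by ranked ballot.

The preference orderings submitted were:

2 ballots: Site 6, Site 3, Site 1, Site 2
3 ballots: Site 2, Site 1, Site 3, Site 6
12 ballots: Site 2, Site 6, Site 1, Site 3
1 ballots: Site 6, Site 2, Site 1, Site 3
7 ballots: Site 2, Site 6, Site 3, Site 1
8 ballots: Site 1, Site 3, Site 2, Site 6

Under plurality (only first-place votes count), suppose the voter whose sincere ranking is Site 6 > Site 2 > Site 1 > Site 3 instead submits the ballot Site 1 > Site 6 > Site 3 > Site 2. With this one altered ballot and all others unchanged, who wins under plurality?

Site 2

First-place totals with the altered ballot: Site 2 22, Site 1 9, Site 3 0, Site 6 2.
The winner is unchanged: still Site 2.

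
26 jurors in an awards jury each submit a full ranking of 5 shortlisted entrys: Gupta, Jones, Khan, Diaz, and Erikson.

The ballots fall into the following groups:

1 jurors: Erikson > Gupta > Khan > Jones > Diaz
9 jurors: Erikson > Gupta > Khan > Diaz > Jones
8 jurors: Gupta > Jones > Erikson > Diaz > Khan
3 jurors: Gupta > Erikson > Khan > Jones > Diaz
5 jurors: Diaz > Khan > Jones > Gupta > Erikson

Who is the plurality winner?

First-place vote totals:
  Gupta: 11
  Jones: 0
  Khan: 0
  Diaz: 5
  Erikson: 10
Gupta has the most first-place votes.

Gupta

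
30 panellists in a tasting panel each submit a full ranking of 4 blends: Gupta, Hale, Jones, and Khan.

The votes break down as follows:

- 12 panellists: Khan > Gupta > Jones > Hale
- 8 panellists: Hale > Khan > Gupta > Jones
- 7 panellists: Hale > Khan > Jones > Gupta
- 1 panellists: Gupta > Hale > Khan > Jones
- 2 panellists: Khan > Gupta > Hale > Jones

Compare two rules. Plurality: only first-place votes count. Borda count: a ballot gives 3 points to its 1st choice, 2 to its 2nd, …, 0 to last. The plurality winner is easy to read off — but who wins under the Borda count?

Khan

Plurality first-place counts: Gupta 1, Hale 15, Jones 0, Khan 14 → Hale.
Borda totals: Gupta 39, Hale 49, Jones 19, Khan 73 → Khan.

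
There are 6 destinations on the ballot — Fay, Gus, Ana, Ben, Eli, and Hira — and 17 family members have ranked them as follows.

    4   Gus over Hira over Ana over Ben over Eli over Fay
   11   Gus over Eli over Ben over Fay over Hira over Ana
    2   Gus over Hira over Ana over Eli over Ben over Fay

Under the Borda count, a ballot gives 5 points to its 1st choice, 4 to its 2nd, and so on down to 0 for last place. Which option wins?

Gus

Borda scores:
  Fay: 4·0 + 11·2 + 2·0 = 22
  Gus: 4·5 + 11·5 + 2·5 = 85
  Ana: 4·3 + 11·0 + 2·3 = 18
  Ben: 4·2 + 11·3 + 2·1 = 43
  Eli: 4·1 + 11·4 + 2·2 = 52
  Hira: 4·4 + 11·1 + 2·4 = 35
Gus has the highest total.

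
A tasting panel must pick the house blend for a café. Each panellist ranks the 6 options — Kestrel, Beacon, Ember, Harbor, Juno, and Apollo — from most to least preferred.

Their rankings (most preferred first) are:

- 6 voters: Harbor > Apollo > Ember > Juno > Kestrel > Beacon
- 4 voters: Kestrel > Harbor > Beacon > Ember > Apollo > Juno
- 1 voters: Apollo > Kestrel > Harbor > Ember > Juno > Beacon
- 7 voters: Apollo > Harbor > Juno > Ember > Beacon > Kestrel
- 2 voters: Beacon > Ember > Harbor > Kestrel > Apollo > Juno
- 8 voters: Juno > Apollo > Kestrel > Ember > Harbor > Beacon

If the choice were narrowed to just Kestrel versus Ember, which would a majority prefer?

Ember

Ballots ranking Kestrel above Ember: 4+1+8 = 13.
Ballots ranking Ember above Kestrel: 6+7+2 = 15.
Ember wins the head-to-head, 15–13.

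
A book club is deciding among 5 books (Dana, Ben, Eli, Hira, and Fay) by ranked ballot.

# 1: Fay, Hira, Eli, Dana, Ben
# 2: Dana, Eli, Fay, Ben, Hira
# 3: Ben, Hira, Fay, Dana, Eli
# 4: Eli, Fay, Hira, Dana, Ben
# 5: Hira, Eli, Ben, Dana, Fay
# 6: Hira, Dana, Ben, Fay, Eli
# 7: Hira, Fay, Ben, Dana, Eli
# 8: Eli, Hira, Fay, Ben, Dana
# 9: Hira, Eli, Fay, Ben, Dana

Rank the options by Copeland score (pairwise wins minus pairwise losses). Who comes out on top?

Hira

Pairwise results:
  Dana vs Ben: Ben wins 5–4.
  Dana vs Eli: Eli wins 5–4.
  Dana vs Hira: Hira wins 8–1.
  Dana vs Fay: Fay wins 6–3.
  Ben vs Eli: Eli wins 6–3.
  Ben vs Hira: Hira wins 7–2.
  Ben vs Fay: Fay wins 6–3.
  Eli vs Hira: Hira wins 6–3.
  Eli vs Fay: Eli wins 5–4.
  Hira vs Fay: Hira wins 6–3.
Copeland scores (wins − losses):
  Dana: 0 − 4 = -4
  Ben: 1 − 3 = -2
  Eli: 3 − 1 = 2
  Hira: 4 − 0 = 4
  Fay: 2 − 2 = 0
Hira has the best Copeland score.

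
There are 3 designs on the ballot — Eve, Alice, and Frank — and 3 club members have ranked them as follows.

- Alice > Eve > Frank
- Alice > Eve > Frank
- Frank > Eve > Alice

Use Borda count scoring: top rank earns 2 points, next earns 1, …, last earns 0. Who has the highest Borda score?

Alice

Borda scores:
  Eve: 1 + 1 + 1 = 3
  Alice: 2 + 2 + 0 = 4
  Frank: 0 + 0 + 2 = 2
Alice has the highest total.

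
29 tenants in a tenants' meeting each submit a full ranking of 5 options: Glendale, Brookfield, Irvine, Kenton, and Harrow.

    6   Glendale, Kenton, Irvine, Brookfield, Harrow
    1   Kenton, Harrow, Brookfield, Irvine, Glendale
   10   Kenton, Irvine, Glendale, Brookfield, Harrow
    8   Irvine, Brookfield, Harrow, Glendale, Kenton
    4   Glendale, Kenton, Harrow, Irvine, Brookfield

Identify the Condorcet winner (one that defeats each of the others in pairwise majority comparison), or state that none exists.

Head-to-head results (29 voters total):
Glendale vs Brookfield: Glendale wins 20–9.
Glendale vs Irvine: Irvine wins 19–10.
Glendale vs Kenton: Glendale wins 18–11.
Glendale vs Harrow: Glendale wins 20–9.
Brookfield vs Irvine: Irvine wins 28–1.
Brookfield vs Kenton: Kenton wins 21–8.
Brookfield vs Harrow: Brookfield wins 24–5.
Irvine vs Kenton: Kenton wins 21–8.
Irvine vs Harrow: Irvine wins 24–5.
Kenton vs Harrow: Kenton wins 21–8.
No candidate beats all others: Glendale beats Kenton beats Irvine beats Glendale, a majority cycle.

None — there is no Condorcet winner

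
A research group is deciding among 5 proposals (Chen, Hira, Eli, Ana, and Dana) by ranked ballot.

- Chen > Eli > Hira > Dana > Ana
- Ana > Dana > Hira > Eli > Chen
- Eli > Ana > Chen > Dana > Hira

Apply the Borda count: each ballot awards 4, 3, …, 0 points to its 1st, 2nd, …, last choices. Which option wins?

Borda scores:
  Chen: 4 + 0 + 2 = 6
  Hira: 2 + 2 + 0 = 4
  Eli: 3 + 1 + 4 = 8
  Ana: 0 + 4 + 3 = 7
  Dana: 1 + 3 + 1 = 5
Eli has the highest total.

Eli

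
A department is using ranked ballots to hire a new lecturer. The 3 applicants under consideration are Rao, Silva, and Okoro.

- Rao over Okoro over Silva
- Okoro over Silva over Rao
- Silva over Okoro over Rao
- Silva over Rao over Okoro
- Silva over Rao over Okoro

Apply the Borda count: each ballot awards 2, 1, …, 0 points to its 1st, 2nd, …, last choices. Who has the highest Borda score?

Borda scores:
  Rao: 2 + 0 + 0 + 1 + 1 = 4
  Silva: 0 + 1 + 2 + 2 + 2 = 7
  Okoro: 1 + 2 + 1 + 0 + 0 = 4
Silva has the highest total.

Silva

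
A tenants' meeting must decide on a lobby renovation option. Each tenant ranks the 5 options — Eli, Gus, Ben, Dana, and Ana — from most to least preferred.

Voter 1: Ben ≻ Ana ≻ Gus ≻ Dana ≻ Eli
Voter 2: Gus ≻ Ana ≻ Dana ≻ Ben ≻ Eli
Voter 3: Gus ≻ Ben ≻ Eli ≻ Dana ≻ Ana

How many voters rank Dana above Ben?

Ballots ranking Dana above Ben: 1.
Ballots ranking Ben above Dana: 2.
So 1 of 3 voters prefer Dana to Ben.

1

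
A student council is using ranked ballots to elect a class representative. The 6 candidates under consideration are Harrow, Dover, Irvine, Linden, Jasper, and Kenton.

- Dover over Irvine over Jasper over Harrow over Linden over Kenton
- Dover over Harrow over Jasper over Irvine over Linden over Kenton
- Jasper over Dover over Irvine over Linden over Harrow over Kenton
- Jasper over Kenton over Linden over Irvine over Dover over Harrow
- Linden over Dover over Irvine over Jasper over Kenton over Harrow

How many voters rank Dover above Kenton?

Ballots ranking Dover above Kenton: 4.
Ballots ranking Kenton above Dover: 1.
So 4 of 5 voters prefer Dover to Kenton.

4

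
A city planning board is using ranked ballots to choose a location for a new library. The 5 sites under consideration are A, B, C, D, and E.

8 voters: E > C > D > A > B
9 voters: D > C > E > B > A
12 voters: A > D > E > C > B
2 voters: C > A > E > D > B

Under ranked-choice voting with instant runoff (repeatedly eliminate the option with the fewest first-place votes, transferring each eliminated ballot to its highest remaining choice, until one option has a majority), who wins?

D

Round 1: A 12, D 9, E 8, C 2, B 0. B has the fewest and is eliminated.
Round 2: A 12, D 9, E 8, C 2. C has the fewest and is eliminated.
Round 3: A 14, D 9, E 8. E has the fewest and is eliminated.
Round 4: D 17, A 14. D has a majority.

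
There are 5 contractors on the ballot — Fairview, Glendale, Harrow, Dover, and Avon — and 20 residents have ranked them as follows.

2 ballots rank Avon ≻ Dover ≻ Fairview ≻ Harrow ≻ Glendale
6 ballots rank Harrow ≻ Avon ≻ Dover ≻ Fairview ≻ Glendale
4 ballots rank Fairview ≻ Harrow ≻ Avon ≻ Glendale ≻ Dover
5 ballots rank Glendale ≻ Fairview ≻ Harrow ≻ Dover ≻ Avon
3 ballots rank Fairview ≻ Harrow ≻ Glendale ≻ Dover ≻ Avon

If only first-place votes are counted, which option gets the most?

First-place vote totals:
  Fairview: 7
  Glendale: 5
  Harrow: 6
  Dover: 0
  Avon: 2
Fairview has the most first-place votes.

Fairview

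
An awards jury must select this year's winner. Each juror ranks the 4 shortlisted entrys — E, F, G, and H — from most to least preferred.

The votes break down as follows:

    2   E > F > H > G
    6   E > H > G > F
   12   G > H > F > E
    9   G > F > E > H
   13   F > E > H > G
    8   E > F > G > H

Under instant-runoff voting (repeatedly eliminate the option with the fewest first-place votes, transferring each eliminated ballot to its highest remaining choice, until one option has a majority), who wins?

E

Round 1: G 21, E 16, F 13, H 0. H has the fewest and is eliminated.
Round 2: G 21, E 16, F 13. F has the fewest and is eliminated.
Round 3: E 29, G 21. E has a majority.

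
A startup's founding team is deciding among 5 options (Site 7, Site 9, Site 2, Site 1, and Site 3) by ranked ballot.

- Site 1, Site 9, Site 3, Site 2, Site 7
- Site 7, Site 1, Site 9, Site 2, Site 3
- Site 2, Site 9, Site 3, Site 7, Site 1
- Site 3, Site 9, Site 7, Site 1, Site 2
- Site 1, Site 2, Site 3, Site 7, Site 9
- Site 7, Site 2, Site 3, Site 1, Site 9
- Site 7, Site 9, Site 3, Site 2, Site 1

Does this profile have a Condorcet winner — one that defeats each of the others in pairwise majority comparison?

Head-to-head results (7 voters total):
Site 7 vs Site 9: Site 7 wins 4–3.
Site 7 vs Site 2: Site 7 wins 4–3.
Site 7 vs Site 1: Site 7 wins 5–2.
Site 7 vs Site 3: Site 3 wins 4–3.
Site 9 vs Site 2: Site 9 wins 4–3.
Site 9 vs Site 1: Site 1 wins 4–3.
Site 9 vs Site 3: Site 9 wins 4–3.
Site 2 vs Site 1: Site 1 wins 4–3.
Site 2 vs Site 3: Site 2 wins 4–3.
Site 1 vs Site 3: Site 3 wins 4–3.
No candidate beats all others: Site 7 beats Site 9 beats Site 3 beats Site 7, a majority cycle.

No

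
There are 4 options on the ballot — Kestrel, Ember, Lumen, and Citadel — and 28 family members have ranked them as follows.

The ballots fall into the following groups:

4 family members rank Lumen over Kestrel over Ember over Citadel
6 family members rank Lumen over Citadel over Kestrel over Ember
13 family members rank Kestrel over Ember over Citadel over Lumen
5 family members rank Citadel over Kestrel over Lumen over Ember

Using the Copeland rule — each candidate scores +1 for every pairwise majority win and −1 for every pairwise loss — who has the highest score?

Kestrel

Pairwise results:
  Kestrel vs Ember: Kestrel wins 28–0.
  Kestrel vs Lumen: Kestrel wins 18–10.
  Kestrel vs Citadel: Kestrel wins 17–11.
  Ember vs Lumen: Lumen wins 15–13.
  Ember vs Citadel: Ember wins 17–11.
  Lumen vs Citadel: Citadel wins 18–10.
Copeland scores (wins − losses):
  Kestrel: 3 − 0 = 3
  Ember: 1 − 2 = -1
  Lumen: 1 − 2 = -1
  Citadel: 1 − 2 = -1
Kestrel has the best Copeland score.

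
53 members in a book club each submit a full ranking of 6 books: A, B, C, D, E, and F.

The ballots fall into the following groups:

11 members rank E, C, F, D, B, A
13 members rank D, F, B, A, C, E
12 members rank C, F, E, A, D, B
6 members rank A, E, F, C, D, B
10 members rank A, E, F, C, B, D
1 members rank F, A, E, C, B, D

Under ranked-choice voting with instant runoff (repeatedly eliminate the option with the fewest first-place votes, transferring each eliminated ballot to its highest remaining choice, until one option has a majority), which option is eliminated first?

Round 1: A 16, D 13, C 12, E 11, F 1, B 0. B has the fewest and is eliminated.
Round 2: A 16, D 13, C 12, E 11, F 1. F has the fewest and is eliminated.
Round 3: A 17, D 13, C 12, E 11. E has the fewest and is eliminated.
Round 4: C 23, A 17, D 13. D has the fewest and is eliminated.
Round 5: A 30, C 23. A has a majority.

B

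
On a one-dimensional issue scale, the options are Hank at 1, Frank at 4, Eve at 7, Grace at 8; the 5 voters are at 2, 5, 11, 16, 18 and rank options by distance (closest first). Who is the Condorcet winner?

With single-peaked preferences on a line, the Condorcet winner is the candidate closest to the median voter.
The median voter (position 11) is closest to Grace at 8.
Check: Grace vs Hank — voters closer to Grace: 4 of 5.

Grace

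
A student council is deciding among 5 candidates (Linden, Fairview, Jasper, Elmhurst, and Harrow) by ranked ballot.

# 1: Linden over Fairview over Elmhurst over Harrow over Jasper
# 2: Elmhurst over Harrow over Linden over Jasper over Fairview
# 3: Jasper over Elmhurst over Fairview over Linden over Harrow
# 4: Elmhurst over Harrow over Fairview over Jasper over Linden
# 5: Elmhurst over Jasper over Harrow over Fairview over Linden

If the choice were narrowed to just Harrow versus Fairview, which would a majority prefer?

Harrow

Ballots ranking Harrow above Fairview: 3.
Ballots ranking Fairview above Harrow: 2.
Harrow wins the head-to-head, 3–2.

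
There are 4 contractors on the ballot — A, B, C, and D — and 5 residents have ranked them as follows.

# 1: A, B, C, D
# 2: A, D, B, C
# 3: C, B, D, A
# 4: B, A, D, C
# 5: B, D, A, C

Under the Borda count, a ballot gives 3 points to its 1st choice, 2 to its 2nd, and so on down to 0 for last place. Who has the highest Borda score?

B

Borda scores:
  A: 3 + 3 + 0 + 2 + 1 = 9
  B: 2 + 1 + 2 + 3 + 3 = 11
  C: 1 + 0 + 3 + 0 + 0 = 4
  D: 0 + 2 + 1 + 1 + 2 = 6
B has the highest total.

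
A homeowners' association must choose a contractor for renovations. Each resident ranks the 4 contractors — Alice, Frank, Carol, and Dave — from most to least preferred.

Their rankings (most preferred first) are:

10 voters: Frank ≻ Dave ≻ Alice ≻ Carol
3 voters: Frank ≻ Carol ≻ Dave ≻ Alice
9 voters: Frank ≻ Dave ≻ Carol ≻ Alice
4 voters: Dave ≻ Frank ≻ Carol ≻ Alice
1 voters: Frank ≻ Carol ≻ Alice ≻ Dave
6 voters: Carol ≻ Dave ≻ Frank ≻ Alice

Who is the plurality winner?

Frank

First-place vote totals:
  Alice: 0
  Frank: 23
  Carol: 6
  Dave: 4
Frank has the most first-place votes.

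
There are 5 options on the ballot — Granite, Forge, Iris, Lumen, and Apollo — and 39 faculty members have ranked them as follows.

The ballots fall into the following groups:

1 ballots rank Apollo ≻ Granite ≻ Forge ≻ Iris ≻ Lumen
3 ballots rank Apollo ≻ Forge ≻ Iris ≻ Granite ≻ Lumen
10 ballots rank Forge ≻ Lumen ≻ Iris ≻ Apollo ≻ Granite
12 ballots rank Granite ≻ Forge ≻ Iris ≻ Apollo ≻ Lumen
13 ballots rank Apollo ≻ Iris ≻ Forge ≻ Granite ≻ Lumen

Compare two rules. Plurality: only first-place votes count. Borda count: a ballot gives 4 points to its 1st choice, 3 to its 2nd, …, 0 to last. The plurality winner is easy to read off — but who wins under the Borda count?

Plurality first-place counts: Granite 12, Forge 10, Iris 0, Lumen 0, Apollo 17 → Apollo.
Borda totals: Granite 67, Forge 113, Iris 90, Lumen 30, Apollo 90 → Forge.

Forge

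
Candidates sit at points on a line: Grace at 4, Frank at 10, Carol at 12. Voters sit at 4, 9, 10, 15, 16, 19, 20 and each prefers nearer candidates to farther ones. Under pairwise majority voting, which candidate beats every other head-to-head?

With single-peaked preferences on a line, the Condorcet winner is the candidate closest to the median voter.
The median voter (position 15) is closest to Carol at 12.
Check: Carol vs Grace — voters closer to Carol: 6 of 7.

Carol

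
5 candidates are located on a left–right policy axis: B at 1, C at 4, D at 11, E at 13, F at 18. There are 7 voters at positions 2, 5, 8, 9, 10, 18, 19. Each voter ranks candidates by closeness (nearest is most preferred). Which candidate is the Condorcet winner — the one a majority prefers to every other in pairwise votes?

D

With single-peaked preferences on a line, the Condorcet winner is the candidate closest to the median voter.
The median voter (position 9) is closest to D at 11.
Check: D vs E — voters closer to D: 5 of 7.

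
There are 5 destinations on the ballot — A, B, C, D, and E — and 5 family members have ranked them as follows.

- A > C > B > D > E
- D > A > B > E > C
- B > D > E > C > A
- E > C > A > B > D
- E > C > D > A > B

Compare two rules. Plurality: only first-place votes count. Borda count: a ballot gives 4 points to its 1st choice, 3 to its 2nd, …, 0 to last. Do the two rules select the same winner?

Plurality first-place counts: A 1, B 1, C 0, D 1, E 2 → E.
Borda totals: A 10, B 9, C 10, D 10, E 11 → E.
The two rules agree on E.

Yes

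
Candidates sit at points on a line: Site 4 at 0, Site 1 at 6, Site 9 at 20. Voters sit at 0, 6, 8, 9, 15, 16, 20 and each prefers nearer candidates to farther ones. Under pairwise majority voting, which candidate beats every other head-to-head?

With single-peaked preferences on a line, the Condorcet winner is the candidate closest to the median voter.
The median voter (position 9) is closest to Site 1 at 6.
Check: Site 1 vs Site 4 — voters closer to Site 1: 6 of 7.

Site 1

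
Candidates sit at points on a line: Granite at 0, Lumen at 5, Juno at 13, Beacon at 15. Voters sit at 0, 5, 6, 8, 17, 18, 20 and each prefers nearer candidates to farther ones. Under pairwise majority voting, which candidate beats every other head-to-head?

Lumen

With single-peaked preferences on a line, the Condorcet winner is the candidate closest to the median voter.
The median voter (position 8) is closest to Lumen at 5.
Check: Lumen vs Granite — voters closer to Lumen: 6 of 7.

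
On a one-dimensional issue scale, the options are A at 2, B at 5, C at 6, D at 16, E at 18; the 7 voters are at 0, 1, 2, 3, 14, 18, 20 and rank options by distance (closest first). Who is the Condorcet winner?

A

With single-peaked preferences on a line, the Condorcet winner is the candidate closest to the median voter.
The median voter (position 3) is closest to A at 2.
Check: A vs B — voters closer to A: 4 of 7.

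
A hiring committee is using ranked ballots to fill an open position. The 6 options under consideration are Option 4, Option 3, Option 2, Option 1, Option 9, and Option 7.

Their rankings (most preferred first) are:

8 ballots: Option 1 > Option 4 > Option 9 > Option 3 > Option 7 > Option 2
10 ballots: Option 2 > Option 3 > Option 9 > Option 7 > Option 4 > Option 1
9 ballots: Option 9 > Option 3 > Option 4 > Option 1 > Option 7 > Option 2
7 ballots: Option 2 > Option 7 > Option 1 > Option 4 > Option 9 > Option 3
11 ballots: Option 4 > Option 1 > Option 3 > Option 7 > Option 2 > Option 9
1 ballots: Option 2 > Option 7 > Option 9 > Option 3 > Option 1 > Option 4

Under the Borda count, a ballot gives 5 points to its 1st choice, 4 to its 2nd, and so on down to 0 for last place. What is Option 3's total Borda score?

127

Borda scores:
  Option 4: 8·4 + 10·1 + 9·3 + 7·2 + 11·5 + 0 = 138
  Option 3: 8·2 + 10·4 + 9·4 + 7·0 + 11·3 + 2 = 127
  Option 2: 8·0 + 10·5 + 9·0 + 7·5 + 11·1 + 5 = 101
  Option 1: 8·5 + 10·0 + 9·2 + 7·3 + 11·4 + 1 = 124
  Option 9: 8·3 + 10·3 + 9·5 + 7·1 + 11·0 + 3 = 109
  Option 7: 8·1 + 10·2 + 9·1 + 7·4 + 11·2 + 4 = 91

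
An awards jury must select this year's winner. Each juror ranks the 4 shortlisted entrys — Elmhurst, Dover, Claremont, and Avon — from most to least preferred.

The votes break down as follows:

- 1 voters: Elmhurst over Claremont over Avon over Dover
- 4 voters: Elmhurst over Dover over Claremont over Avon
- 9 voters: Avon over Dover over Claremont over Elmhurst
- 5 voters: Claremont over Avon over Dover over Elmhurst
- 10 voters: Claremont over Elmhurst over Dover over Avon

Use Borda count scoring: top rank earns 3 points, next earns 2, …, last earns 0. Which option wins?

Claremont

Borda scores:
  Elmhurst: 3 + 4·3 + 9·0 + 5·0 + 10·2 = 35
  Dover: 0 + 4·2 + 9·2 + 5·1 + 10·1 = 41
  Claremont: 2 + 4·1 + 9·1 + 5·3 + 10·3 = 60
  Avon: 1 + 4·0 + 9·3 + 5·2 + 10·0 = 38
Claremont has the highest total.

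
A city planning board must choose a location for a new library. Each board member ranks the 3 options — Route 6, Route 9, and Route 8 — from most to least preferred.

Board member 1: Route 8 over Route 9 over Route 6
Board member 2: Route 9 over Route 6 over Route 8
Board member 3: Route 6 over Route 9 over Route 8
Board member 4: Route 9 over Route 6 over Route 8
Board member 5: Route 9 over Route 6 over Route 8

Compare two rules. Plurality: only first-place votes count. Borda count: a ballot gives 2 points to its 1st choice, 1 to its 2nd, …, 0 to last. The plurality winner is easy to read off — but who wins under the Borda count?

Route 9

Plurality first-place counts: Route 6 1, Route 9 3, Route 8 1 → Route 9.
Borda totals: Route 6 5, Route 9 8, Route 8 2 → Route 9.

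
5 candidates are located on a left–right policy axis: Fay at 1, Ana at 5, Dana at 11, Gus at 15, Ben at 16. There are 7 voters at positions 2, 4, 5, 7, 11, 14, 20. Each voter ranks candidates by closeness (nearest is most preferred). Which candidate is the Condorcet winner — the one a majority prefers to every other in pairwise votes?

With single-peaked preferences on a line, the Condorcet winner is the candidate closest to the median voter.
The median voter (position 7) is closest to Ana at 5.
Check: Ana vs Ben — voters closer to Ana: 4 of 7.

Ana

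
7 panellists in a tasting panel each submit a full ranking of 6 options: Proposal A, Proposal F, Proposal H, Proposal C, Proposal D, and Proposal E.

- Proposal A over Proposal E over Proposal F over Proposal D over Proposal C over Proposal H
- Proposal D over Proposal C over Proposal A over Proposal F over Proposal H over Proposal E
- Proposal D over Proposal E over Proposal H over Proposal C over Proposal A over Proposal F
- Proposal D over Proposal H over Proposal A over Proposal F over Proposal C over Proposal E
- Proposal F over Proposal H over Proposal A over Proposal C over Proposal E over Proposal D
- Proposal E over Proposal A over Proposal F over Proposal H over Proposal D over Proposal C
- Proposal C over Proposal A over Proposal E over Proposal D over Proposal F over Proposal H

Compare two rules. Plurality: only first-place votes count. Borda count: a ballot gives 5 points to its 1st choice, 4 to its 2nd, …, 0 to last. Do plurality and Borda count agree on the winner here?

Plurality first-place counts: Proposal A 1, Proposal F 1, Proposal H 0, Proposal C 1, Proposal D 3, Proposal E 1 → Proposal D.
Borda totals: Proposal A 23, Proposal F 16, Proposal H 14, Proposal C 15, Proposal D 20, Proposal E 17 → Proposal A.
The two rules disagree: plurality picks Proposal D, Borda picks Proposal A.

No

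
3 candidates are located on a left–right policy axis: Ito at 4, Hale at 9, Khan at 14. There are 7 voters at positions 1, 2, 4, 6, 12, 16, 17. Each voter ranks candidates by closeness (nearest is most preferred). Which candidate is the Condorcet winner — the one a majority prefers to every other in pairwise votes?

Ito

With single-peaked preferences on a line, the Condorcet winner is the candidate closest to the median voter.
The median voter (position 6) is closest to Ito at 4.
Check: Ito vs Khan — voters closer to Ito: 4 of 7.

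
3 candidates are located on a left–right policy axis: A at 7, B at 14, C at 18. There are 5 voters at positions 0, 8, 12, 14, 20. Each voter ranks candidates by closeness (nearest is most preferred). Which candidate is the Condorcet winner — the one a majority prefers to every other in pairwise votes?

With single-peaked preferences on a line, the Condorcet winner is the candidate closest to the median voter.
The median voter (position 12) is closest to B at 14.
Check: B vs C — voters closer to B: 4 of 5.

B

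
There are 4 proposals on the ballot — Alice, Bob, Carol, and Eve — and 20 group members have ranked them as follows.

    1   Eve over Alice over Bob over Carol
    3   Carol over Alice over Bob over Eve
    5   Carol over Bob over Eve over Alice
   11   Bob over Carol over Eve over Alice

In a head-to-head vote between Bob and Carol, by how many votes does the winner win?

4

Ballots ranking Bob above Carol: 1+11 = 12.
Ballots ranking Carol above Bob: 3+5 = 8.
Bob wins 12–8, a margin of 4.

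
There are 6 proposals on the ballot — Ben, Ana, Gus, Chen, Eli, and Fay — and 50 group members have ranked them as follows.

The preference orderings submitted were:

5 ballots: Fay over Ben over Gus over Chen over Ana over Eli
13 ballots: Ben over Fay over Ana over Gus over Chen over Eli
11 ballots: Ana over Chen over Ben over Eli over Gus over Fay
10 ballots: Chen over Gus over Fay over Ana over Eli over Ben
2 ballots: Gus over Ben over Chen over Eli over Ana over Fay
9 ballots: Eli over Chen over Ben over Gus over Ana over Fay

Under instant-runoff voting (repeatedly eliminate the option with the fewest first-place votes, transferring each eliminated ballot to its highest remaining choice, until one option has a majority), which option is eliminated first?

Round 1: Ben 13, Ana 11, Chen 10, Eli 9, Fay 5, Gus 2. Gus has the fewest and is eliminated.
Round 2: Ben 15, Ana 11, Chen 10, Eli 9, Fay 5. Fay has the fewest and is eliminated.
Round 3: Ben 20, Ana 11, Chen 10, Eli 9. Eli has the fewest and is eliminated.
Round 4: Ben 20, Chen 19, Ana 11. Ana has the fewest and is eliminated.
Round 5: Chen 30, Ben 20. Chen has a majority.

Gus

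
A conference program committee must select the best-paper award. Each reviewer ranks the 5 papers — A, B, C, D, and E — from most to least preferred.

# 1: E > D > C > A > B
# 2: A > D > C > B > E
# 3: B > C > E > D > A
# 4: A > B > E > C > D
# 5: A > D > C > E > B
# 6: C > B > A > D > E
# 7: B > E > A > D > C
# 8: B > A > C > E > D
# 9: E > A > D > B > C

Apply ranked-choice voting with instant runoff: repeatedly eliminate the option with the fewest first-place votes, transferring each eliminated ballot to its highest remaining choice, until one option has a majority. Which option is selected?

A

Round 1: A 3, B 3, E 2, C 1, D 0. D has the fewest and is eliminated.
Round 2: A 3, B 3, E 2, C 1. C has the fewest and is eliminated.
Round 3: B 4, A 3, E 2. E has the fewest and is eliminated.
Round 4: A 5, B 4. A has a majority.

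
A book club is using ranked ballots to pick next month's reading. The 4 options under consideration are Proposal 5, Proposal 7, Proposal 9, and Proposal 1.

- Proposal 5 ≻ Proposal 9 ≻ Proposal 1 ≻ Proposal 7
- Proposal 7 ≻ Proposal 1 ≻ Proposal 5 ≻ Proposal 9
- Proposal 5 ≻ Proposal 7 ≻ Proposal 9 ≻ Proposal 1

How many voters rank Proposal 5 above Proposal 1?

Ballots ranking Proposal 5 above Proposal 1: 2.
Ballots ranking Proposal 1 above Proposal 5: 1.
So 2 of 3 voters prefer Proposal 5 to Proposal 1.

2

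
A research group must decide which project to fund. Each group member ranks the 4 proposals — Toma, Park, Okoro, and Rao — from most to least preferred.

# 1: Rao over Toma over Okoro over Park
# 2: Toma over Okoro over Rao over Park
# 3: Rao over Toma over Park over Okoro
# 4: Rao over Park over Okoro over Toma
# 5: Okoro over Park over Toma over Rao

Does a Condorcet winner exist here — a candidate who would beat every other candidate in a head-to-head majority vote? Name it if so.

Head-to-head results (5 voters total):
Toma vs Park: Toma wins 3–2.
Toma vs Okoro: Toma wins 3–2.
Toma vs Rao: Rao wins 3–2.
Park vs Okoro: Okoro wins 3–2.
Park vs Rao: Rao wins 4–1.
Okoro vs Rao: Rao wins 3–2.
Rao beats each rival — Toma (3–2), Park (4–1), Okoro (3–2) — so Rao is the Condorcet winner.

Rao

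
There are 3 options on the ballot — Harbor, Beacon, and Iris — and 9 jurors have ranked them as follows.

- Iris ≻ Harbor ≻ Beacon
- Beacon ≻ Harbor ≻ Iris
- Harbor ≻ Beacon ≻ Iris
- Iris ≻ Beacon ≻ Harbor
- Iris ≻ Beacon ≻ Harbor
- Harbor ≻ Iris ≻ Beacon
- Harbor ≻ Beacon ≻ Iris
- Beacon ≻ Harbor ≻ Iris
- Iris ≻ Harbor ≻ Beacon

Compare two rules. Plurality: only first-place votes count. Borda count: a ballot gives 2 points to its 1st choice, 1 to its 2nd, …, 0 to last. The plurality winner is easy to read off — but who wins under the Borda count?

Plurality first-place counts: Harbor 3, Beacon 2, Iris 4 → Iris.
Borda totals: Harbor 10, Beacon 8, Iris 9 → Harbor.

Harbor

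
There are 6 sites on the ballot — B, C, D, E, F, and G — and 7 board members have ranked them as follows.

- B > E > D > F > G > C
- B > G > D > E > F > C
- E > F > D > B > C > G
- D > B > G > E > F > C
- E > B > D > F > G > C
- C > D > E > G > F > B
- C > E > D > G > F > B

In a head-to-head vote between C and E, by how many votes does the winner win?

Ballots ranking C above E: 2.
Ballots ranking E above C: 5.
E wins 5–2, a margin of 3.

3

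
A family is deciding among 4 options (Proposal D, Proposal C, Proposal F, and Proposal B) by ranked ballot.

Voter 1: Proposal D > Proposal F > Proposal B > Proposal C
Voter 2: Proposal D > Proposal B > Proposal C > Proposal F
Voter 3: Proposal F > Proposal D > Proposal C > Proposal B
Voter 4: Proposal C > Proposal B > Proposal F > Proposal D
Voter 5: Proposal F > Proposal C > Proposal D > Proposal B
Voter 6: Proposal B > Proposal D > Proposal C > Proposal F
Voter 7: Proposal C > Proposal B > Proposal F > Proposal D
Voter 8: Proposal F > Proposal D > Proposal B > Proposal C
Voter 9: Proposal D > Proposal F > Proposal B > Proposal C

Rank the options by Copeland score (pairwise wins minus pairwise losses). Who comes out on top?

Proposal F

Pairwise results:
  Proposal D vs Proposal C: Proposal D wins 6–3.
  Proposal D vs Proposal F: Proposal F wins 5–4.
  Proposal D vs Proposal B: Proposal D wins 6–3.
  Proposal C vs Proposal F: Proposal F wins 5–4.
  Proposal C vs Proposal B: Proposal B wins 5–4.
  Proposal F vs Proposal B: Proposal F wins 5–4.
Copeland scores (wins − losses):
  Proposal D: 2 − 1 = 1
  Proposal C: 0 − 3 = -3
  Proposal F: 3 − 0 = 3
  Proposal B: 1 − 2 = -1
Proposal F has the best Copeland score.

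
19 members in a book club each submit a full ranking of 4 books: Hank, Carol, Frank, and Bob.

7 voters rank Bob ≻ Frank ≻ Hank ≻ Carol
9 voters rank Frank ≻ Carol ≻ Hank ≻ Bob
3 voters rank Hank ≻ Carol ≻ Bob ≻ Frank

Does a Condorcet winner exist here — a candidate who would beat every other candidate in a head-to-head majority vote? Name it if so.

There is no Condorcet winner

Head-to-head results (19 voters total):
Hank vs Carol: Hank wins 10–9.
Hank vs Frank: Frank wins 16–3.
Hank vs Bob: Hank wins 12–7.
Carol vs Frank: Frank wins 16–3.
Carol vs Bob: Carol wins 12–7.
Frank vs Bob: Bob wins 10–9.
No candidate beats all others: Hank beats Bob beats Frank beats Hank, a majority cycle.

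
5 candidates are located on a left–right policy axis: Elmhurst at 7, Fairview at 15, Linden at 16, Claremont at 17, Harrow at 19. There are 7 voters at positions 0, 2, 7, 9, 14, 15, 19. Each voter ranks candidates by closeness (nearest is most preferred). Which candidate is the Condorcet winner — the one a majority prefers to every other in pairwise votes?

With single-peaked preferences on a line, the Condorcet winner is the candidate closest to the median voter.
The median voter (position 9) is closest to Elmhurst at 7.
Check: Elmhurst vs Harrow — voters closer to Elmhurst: 4 of 7.

Elmhurst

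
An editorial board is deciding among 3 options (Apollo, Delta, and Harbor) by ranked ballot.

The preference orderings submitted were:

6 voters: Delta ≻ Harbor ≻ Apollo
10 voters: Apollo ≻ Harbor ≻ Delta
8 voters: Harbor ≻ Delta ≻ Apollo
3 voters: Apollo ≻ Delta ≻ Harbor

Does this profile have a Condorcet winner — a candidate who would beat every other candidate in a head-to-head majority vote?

Head-to-head results (27 voters total):
Apollo vs Delta: Delta wins 14–13.
Apollo vs Harbor: Harbor wins 14–13.
Delta vs Harbor: Harbor wins 18–9.
Harbor beats each rival — Apollo (14–13), Delta (18–9) — so Harbor is the Condorcet winner.

Yes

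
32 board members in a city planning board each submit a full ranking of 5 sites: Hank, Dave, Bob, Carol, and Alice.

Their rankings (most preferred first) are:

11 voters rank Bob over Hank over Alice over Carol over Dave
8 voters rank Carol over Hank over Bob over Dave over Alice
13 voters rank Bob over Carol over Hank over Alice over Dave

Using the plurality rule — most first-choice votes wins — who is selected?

First-place vote totals:
  Hank: 0
  Dave: 0
  Bob: 24
  Carol: 8
  Alice: 0
Bob has the most first-place votes.

Bob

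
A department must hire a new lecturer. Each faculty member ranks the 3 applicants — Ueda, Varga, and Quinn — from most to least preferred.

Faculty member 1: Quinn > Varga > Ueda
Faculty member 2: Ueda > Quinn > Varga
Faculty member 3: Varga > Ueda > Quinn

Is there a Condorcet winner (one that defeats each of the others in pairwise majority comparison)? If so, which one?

Head-to-head results (3 voters total):
Ueda vs Varga: Varga wins 2–1.
Ueda vs Quinn: Ueda wins 2–1.
Varga vs Quinn: Quinn wins 2–1.
No candidate beats all others: Ueda beats Quinn beats Varga beats Ueda, a majority cycle.

None — there is no Condorcet winner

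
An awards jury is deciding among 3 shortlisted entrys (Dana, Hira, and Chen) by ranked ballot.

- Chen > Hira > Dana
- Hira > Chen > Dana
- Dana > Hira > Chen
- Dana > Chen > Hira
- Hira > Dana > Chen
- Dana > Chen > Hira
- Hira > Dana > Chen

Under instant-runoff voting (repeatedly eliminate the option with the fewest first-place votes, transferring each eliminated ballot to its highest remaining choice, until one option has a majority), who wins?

Hira

Round 1: Dana 3, Hira 3, Chen 1. Chen has the fewest and is eliminated.
Round 2: Hira 4, Dana 3. Hira has a majority.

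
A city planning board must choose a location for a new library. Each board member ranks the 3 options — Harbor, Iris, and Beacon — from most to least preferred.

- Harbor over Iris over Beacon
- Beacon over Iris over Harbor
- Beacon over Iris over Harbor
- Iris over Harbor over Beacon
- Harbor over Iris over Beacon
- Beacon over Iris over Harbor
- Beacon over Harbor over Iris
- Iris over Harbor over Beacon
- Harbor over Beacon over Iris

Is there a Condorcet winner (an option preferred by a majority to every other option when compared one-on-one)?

Head-to-head results (9 voters total):
Harbor vs Iris: Iris wins 5–4.
Harbor vs Beacon: Harbor wins 5–4.
Iris vs Beacon: Beacon wins 5–4.
No candidate beats all others: Harbor beats Beacon beats Iris beats Harbor, a majority cycle.

No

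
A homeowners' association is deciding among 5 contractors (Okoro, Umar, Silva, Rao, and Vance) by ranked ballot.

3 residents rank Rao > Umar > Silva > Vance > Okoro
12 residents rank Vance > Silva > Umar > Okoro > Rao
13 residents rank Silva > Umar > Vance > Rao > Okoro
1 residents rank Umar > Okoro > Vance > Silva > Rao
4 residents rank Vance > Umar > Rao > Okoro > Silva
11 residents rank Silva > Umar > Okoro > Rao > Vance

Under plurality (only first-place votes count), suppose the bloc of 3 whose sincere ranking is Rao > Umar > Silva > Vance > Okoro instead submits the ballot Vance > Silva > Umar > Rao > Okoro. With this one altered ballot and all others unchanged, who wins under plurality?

First-place totals with the altered ballot: Okoro 0, Umar 1, Silva 24, Rao 0, Vance 19.
The winner is unchanged: still Silva.

Silva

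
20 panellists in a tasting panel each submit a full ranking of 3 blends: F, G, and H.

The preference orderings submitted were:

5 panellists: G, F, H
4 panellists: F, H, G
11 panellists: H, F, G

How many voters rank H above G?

15

Ballots ranking H above G: 4+11 = 15.
Ballots ranking G above H: 5.
So 15 of 20 voters prefer H to G.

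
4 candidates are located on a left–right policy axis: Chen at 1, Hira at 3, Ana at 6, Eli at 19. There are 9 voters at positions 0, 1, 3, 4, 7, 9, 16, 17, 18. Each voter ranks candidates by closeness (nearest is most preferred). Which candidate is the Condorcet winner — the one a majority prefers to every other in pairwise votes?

With single-peaked preferences on a line, the Condorcet winner is the candidate closest to the median voter.
The median voter (position 7) is closest to Ana at 6.
Check: Ana vs Chen — voters closer to Ana: 6 of 9.

Ana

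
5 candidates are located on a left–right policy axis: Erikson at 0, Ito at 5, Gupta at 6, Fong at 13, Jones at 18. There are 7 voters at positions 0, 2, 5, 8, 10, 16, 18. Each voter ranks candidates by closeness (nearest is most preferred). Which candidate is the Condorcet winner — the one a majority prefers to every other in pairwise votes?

Gupta

With single-peaked preferences on a line, the Condorcet winner is the candidate closest to the median voter.
The median voter (position 8) is closest to Gupta at 6.
Check: Gupta vs Ito — voters closer to Gupta: 4 of 7.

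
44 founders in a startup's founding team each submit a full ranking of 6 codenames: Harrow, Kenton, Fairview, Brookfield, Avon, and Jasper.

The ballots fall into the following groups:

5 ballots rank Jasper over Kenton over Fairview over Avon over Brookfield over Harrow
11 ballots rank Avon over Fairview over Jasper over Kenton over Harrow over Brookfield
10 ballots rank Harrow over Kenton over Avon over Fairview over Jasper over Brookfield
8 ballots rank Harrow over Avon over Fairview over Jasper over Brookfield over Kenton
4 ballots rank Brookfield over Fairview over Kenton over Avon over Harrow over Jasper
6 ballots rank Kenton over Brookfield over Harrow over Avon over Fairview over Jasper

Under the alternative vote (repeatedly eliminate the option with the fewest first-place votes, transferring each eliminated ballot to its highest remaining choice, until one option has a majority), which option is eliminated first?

Fairview

Round 1: Harrow 18, Avon 11, Kenton 6, Jasper 5, Brookfield 4, Fairview 0. Fairview has the fewest and is eliminated.
Round 2: Harrow 18, Avon 11, Kenton 6, Jasper 5, Brookfield 4. Brookfield has the fewest and is eliminated.
Round 3: Harrow 18, Avon 11, Kenton 10, Jasper 5. Jasper has the fewest and is eliminated.
Round 4: Harrow 18, Kenton 15, Avon 11. Avon has the fewest and is eliminated.
Round 5: Kenton 26, Harrow 18. Kenton has a majority.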